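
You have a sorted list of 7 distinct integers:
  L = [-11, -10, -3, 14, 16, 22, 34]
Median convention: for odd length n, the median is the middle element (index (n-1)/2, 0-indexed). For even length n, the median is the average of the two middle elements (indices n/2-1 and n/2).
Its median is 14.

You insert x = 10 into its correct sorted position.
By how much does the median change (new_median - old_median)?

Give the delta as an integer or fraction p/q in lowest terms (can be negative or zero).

Answer: -2

Derivation:
Old median = 14
After inserting x = 10: new sorted = [-11, -10, -3, 10, 14, 16, 22, 34]
New median = 12
Delta = 12 - 14 = -2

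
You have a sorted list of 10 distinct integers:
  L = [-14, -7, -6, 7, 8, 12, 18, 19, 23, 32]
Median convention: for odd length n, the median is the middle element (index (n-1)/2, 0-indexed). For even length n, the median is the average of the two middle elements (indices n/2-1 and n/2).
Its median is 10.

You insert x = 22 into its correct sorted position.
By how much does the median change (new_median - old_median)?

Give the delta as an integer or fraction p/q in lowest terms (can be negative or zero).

Old median = 10
After inserting x = 22: new sorted = [-14, -7, -6, 7, 8, 12, 18, 19, 22, 23, 32]
New median = 12
Delta = 12 - 10 = 2

Answer: 2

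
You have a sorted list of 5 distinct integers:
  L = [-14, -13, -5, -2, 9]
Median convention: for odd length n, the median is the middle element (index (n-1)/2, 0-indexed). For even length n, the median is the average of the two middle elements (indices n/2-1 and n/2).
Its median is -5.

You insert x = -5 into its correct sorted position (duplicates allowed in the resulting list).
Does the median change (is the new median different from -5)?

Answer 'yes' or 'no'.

Old median = -5
Insert x = -5
New median = -5
Changed? no

Answer: no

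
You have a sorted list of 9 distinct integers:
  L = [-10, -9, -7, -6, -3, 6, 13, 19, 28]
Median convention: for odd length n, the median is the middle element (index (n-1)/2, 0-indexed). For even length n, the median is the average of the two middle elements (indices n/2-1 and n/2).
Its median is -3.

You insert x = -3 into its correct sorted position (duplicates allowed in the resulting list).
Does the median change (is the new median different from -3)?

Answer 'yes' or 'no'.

Old median = -3
Insert x = -3
New median = -3
Changed? no

Answer: no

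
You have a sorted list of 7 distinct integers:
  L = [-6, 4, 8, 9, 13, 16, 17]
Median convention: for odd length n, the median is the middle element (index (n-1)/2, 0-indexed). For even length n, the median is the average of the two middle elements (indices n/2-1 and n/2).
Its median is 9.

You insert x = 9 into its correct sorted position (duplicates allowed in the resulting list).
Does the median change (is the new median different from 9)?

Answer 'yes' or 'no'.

Old median = 9
Insert x = 9
New median = 9
Changed? no

Answer: no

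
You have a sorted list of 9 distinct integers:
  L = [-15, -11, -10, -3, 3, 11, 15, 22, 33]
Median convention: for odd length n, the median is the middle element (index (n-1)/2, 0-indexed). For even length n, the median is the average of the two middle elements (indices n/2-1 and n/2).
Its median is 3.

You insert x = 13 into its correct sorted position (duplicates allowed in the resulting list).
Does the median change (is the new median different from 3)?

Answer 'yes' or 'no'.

Old median = 3
Insert x = 13
New median = 7
Changed? yes

Answer: yes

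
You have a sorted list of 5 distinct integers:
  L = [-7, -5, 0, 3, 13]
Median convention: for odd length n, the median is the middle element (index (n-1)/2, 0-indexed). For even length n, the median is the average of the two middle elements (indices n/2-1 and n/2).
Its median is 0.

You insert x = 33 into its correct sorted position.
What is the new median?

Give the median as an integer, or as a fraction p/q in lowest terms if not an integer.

Answer: 3/2

Derivation:
Old list (sorted, length 5): [-7, -5, 0, 3, 13]
Old median = 0
Insert x = 33
Old length odd (5). Middle was index 2 = 0.
New length even (6). New median = avg of two middle elements.
x = 33: 5 elements are < x, 0 elements are > x.
New sorted list: [-7, -5, 0, 3, 13, 33]
New median = 3/2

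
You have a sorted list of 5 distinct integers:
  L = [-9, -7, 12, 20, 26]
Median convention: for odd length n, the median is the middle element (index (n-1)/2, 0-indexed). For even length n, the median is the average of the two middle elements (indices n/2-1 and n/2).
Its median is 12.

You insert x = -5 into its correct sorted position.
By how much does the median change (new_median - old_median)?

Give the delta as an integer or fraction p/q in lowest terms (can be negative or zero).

Old median = 12
After inserting x = -5: new sorted = [-9, -7, -5, 12, 20, 26]
New median = 7/2
Delta = 7/2 - 12 = -17/2

Answer: -17/2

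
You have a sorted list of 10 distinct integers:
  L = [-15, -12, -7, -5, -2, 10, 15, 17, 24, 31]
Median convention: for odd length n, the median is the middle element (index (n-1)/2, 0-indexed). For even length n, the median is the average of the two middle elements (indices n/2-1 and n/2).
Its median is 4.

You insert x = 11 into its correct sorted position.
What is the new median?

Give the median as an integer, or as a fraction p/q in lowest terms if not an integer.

Answer: 10

Derivation:
Old list (sorted, length 10): [-15, -12, -7, -5, -2, 10, 15, 17, 24, 31]
Old median = 4
Insert x = 11
Old length even (10). Middle pair: indices 4,5 = -2,10.
New length odd (11). New median = single middle element.
x = 11: 6 elements are < x, 4 elements are > x.
New sorted list: [-15, -12, -7, -5, -2, 10, 11, 15, 17, 24, 31]
New median = 10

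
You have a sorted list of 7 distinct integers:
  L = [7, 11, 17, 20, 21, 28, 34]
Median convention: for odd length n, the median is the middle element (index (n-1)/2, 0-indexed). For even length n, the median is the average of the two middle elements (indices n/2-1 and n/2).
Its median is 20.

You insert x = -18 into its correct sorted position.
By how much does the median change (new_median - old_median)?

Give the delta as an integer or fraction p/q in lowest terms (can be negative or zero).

Old median = 20
After inserting x = -18: new sorted = [-18, 7, 11, 17, 20, 21, 28, 34]
New median = 37/2
Delta = 37/2 - 20 = -3/2

Answer: -3/2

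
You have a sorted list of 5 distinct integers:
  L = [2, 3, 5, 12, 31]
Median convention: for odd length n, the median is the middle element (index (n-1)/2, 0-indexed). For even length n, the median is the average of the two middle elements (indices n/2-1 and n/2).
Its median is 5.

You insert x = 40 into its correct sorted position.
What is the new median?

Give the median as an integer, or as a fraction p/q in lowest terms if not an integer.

Answer: 17/2

Derivation:
Old list (sorted, length 5): [2, 3, 5, 12, 31]
Old median = 5
Insert x = 40
Old length odd (5). Middle was index 2 = 5.
New length even (6). New median = avg of two middle elements.
x = 40: 5 elements are < x, 0 elements are > x.
New sorted list: [2, 3, 5, 12, 31, 40]
New median = 17/2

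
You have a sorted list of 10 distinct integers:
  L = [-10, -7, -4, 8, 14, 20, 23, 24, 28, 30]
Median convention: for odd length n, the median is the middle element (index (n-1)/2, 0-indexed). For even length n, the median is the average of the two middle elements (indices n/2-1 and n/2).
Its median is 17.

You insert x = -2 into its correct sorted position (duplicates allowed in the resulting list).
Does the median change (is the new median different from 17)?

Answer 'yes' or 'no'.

Old median = 17
Insert x = -2
New median = 14
Changed? yes

Answer: yes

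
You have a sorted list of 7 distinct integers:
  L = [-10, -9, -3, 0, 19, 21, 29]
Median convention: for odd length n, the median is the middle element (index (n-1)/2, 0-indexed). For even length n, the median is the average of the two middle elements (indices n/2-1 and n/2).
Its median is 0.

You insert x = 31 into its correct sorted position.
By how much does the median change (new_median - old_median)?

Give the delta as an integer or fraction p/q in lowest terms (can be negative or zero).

Old median = 0
After inserting x = 31: new sorted = [-10, -9, -3, 0, 19, 21, 29, 31]
New median = 19/2
Delta = 19/2 - 0 = 19/2

Answer: 19/2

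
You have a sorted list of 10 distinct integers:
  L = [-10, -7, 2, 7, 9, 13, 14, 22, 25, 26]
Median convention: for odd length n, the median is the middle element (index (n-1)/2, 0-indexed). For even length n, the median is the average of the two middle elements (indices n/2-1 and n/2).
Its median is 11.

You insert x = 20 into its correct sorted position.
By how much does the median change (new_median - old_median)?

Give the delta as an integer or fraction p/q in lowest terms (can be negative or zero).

Answer: 2

Derivation:
Old median = 11
After inserting x = 20: new sorted = [-10, -7, 2, 7, 9, 13, 14, 20, 22, 25, 26]
New median = 13
Delta = 13 - 11 = 2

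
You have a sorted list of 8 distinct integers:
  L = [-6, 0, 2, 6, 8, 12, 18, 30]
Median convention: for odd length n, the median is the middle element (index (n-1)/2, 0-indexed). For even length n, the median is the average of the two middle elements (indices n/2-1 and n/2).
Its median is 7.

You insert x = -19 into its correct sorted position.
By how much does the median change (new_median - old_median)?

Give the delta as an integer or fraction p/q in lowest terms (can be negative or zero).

Answer: -1

Derivation:
Old median = 7
After inserting x = -19: new sorted = [-19, -6, 0, 2, 6, 8, 12, 18, 30]
New median = 6
Delta = 6 - 7 = -1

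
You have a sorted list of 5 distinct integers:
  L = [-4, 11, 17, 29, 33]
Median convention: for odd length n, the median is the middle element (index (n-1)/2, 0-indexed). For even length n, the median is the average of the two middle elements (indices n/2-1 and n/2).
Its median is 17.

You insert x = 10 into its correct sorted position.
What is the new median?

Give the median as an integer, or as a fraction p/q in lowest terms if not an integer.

Old list (sorted, length 5): [-4, 11, 17, 29, 33]
Old median = 17
Insert x = 10
Old length odd (5). Middle was index 2 = 17.
New length even (6). New median = avg of two middle elements.
x = 10: 1 elements are < x, 4 elements are > x.
New sorted list: [-4, 10, 11, 17, 29, 33]
New median = 14

Answer: 14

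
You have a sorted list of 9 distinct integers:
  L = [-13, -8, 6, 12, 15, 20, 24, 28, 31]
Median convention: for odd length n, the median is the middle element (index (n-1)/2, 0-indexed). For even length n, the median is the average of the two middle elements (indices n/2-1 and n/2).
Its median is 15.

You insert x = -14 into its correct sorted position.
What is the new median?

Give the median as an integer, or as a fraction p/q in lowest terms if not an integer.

Old list (sorted, length 9): [-13, -8, 6, 12, 15, 20, 24, 28, 31]
Old median = 15
Insert x = -14
Old length odd (9). Middle was index 4 = 15.
New length even (10). New median = avg of two middle elements.
x = -14: 0 elements are < x, 9 elements are > x.
New sorted list: [-14, -13, -8, 6, 12, 15, 20, 24, 28, 31]
New median = 27/2

Answer: 27/2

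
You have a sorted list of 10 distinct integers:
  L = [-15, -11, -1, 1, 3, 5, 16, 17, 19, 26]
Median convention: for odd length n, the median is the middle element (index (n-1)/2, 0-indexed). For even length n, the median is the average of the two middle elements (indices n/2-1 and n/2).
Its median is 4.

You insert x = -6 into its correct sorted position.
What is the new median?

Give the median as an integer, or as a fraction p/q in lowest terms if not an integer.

Old list (sorted, length 10): [-15, -11, -1, 1, 3, 5, 16, 17, 19, 26]
Old median = 4
Insert x = -6
Old length even (10). Middle pair: indices 4,5 = 3,5.
New length odd (11). New median = single middle element.
x = -6: 2 elements are < x, 8 elements are > x.
New sorted list: [-15, -11, -6, -1, 1, 3, 5, 16, 17, 19, 26]
New median = 3

Answer: 3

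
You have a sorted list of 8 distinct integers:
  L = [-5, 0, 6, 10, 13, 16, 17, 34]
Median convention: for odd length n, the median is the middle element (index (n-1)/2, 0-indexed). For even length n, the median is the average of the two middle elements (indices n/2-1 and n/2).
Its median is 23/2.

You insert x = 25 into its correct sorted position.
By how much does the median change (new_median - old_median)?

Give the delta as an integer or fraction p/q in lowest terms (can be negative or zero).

Answer: 3/2

Derivation:
Old median = 23/2
After inserting x = 25: new sorted = [-5, 0, 6, 10, 13, 16, 17, 25, 34]
New median = 13
Delta = 13 - 23/2 = 3/2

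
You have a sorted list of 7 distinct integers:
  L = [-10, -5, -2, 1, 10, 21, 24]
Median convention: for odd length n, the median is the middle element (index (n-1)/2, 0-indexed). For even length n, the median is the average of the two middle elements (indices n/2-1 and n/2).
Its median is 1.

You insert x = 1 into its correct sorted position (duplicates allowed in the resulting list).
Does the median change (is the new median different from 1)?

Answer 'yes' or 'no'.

Old median = 1
Insert x = 1
New median = 1
Changed? no

Answer: no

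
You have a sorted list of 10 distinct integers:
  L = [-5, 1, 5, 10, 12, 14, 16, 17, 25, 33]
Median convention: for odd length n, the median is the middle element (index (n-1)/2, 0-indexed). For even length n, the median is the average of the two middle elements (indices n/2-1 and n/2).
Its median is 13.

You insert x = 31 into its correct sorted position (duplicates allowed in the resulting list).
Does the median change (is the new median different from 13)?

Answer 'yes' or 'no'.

Answer: yes

Derivation:
Old median = 13
Insert x = 31
New median = 14
Changed? yes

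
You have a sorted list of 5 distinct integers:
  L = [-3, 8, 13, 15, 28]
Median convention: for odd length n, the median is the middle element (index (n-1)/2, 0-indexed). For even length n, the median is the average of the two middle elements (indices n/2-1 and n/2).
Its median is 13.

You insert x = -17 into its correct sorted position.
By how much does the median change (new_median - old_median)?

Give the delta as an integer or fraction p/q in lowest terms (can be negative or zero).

Old median = 13
After inserting x = -17: new sorted = [-17, -3, 8, 13, 15, 28]
New median = 21/2
Delta = 21/2 - 13 = -5/2

Answer: -5/2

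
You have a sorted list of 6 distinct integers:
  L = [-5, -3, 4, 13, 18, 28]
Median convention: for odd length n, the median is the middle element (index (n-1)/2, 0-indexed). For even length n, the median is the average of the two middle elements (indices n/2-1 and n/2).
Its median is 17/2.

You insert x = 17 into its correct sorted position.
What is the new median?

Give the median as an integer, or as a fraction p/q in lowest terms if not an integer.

Old list (sorted, length 6): [-5, -3, 4, 13, 18, 28]
Old median = 17/2
Insert x = 17
Old length even (6). Middle pair: indices 2,3 = 4,13.
New length odd (7). New median = single middle element.
x = 17: 4 elements are < x, 2 elements are > x.
New sorted list: [-5, -3, 4, 13, 17, 18, 28]
New median = 13

Answer: 13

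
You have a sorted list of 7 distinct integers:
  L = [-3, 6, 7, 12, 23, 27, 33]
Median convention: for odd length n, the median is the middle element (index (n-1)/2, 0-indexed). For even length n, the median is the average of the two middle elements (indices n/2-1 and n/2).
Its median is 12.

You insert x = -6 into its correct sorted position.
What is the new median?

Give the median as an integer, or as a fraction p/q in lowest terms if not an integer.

Old list (sorted, length 7): [-3, 6, 7, 12, 23, 27, 33]
Old median = 12
Insert x = -6
Old length odd (7). Middle was index 3 = 12.
New length even (8). New median = avg of two middle elements.
x = -6: 0 elements are < x, 7 elements are > x.
New sorted list: [-6, -3, 6, 7, 12, 23, 27, 33]
New median = 19/2

Answer: 19/2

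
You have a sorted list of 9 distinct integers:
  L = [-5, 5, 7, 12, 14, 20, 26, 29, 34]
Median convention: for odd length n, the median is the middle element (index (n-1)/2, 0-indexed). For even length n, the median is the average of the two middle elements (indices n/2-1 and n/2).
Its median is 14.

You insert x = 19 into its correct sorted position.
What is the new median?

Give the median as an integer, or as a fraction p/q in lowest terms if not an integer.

Answer: 33/2

Derivation:
Old list (sorted, length 9): [-5, 5, 7, 12, 14, 20, 26, 29, 34]
Old median = 14
Insert x = 19
Old length odd (9). Middle was index 4 = 14.
New length even (10). New median = avg of two middle elements.
x = 19: 5 elements are < x, 4 elements are > x.
New sorted list: [-5, 5, 7, 12, 14, 19, 20, 26, 29, 34]
New median = 33/2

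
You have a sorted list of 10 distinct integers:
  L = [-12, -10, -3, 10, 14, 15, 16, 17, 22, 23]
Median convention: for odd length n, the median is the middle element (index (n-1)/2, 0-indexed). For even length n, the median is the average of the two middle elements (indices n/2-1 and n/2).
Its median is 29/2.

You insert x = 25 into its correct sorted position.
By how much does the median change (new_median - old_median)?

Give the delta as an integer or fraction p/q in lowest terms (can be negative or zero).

Old median = 29/2
After inserting x = 25: new sorted = [-12, -10, -3, 10, 14, 15, 16, 17, 22, 23, 25]
New median = 15
Delta = 15 - 29/2 = 1/2

Answer: 1/2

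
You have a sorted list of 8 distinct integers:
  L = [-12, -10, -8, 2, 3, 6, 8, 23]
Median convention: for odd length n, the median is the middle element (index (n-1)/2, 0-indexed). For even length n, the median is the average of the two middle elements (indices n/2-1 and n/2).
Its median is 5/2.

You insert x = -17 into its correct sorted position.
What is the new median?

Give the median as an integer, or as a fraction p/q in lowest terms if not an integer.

Old list (sorted, length 8): [-12, -10, -8, 2, 3, 6, 8, 23]
Old median = 5/2
Insert x = -17
Old length even (8). Middle pair: indices 3,4 = 2,3.
New length odd (9). New median = single middle element.
x = -17: 0 elements are < x, 8 elements are > x.
New sorted list: [-17, -12, -10, -8, 2, 3, 6, 8, 23]
New median = 2

Answer: 2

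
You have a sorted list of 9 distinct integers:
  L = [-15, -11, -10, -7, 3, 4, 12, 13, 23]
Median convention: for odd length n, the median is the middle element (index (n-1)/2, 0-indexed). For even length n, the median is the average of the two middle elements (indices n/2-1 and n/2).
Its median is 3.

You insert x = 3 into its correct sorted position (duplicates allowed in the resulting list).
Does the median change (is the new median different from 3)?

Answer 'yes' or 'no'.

Old median = 3
Insert x = 3
New median = 3
Changed? no

Answer: no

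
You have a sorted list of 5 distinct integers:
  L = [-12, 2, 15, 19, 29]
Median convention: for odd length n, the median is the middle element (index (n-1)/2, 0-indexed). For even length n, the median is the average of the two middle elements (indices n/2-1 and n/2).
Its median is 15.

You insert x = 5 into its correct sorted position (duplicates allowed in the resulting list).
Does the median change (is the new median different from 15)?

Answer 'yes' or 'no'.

Answer: yes

Derivation:
Old median = 15
Insert x = 5
New median = 10
Changed? yes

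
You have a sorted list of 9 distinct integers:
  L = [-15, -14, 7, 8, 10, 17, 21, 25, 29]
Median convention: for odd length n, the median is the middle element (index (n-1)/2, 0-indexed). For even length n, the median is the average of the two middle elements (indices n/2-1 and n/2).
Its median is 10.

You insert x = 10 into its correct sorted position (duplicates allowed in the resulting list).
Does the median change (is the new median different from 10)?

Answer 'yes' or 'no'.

Answer: no

Derivation:
Old median = 10
Insert x = 10
New median = 10
Changed? no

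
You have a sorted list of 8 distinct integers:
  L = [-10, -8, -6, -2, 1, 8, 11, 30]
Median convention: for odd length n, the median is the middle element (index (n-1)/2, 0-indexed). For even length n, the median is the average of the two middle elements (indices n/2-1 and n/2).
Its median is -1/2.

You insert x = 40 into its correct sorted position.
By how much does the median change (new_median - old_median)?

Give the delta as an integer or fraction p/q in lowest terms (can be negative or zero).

Answer: 3/2

Derivation:
Old median = -1/2
After inserting x = 40: new sorted = [-10, -8, -6, -2, 1, 8, 11, 30, 40]
New median = 1
Delta = 1 - -1/2 = 3/2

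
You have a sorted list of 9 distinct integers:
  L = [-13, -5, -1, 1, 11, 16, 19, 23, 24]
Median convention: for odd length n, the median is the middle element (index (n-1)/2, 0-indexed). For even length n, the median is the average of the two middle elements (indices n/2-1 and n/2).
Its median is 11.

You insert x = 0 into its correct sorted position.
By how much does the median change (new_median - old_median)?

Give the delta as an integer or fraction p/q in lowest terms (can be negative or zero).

Answer: -5

Derivation:
Old median = 11
After inserting x = 0: new sorted = [-13, -5, -1, 0, 1, 11, 16, 19, 23, 24]
New median = 6
Delta = 6 - 11 = -5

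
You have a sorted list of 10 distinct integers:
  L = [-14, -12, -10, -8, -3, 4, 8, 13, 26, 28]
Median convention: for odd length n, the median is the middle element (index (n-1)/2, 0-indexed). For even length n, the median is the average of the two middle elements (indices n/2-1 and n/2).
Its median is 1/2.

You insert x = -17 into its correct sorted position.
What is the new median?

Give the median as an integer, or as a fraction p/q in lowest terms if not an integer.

Old list (sorted, length 10): [-14, -12, -10, -8, -3, 4, 8, 13, 26, 28]
Old median = 1/2
Insert x = -17
Old length even (10). Middle pair: indices 4,5 = -3,4.
New length odd (11). New median = single middle element.
x = -17: 0 elements are < x, 10 elements are > x.
New sorted list: [-17, -14, -12, -10, -8, -3, 4, 8, 13, 26, 28]
New median = -3

Answer: -3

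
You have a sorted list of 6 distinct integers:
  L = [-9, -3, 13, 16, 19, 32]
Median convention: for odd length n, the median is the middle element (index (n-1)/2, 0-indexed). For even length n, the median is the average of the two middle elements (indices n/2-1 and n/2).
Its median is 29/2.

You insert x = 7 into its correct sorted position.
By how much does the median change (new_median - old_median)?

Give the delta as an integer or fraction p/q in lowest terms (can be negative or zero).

Old median = 29/2
After inserting x = 7: new sorted = [-9, -3, 7, 13, 16, 19, 32]
New median = 13
Delta = 13 - 29/2 = -3/2

Answer: -3/2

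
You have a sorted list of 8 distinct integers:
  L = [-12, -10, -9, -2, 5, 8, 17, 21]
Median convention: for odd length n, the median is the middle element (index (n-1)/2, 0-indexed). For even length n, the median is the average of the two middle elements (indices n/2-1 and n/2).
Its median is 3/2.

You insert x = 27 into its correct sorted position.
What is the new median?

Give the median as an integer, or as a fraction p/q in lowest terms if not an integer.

Old list (sorted, length 8): [-12, -10, -9, -2, 5, 8, 17, 21]
Old median = 3/2
Insert x = 27
Old length even (8). Middle pair: indices 3,4 = -2,5.
New length odd (9). New median = single middle element.
x = 27: 8 elements are < x, 0 elements are > x.
New sorted list: [-12, -10, -9, -2, 5, 8, 17, 21, 27]
New median = 5

Answer: 5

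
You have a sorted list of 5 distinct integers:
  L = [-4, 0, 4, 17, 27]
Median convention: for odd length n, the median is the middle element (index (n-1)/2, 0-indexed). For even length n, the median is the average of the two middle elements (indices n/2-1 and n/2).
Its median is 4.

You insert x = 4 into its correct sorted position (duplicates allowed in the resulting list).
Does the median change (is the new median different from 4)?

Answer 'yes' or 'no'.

Old median = 4
Insert x = 4
New median = 4
Changed? no

Answer: no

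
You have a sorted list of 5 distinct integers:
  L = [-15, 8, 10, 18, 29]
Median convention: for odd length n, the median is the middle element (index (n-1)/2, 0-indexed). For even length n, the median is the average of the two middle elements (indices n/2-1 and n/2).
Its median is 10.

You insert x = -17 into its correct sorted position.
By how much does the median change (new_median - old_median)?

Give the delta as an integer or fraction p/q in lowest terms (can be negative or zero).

Answer: -1

Derivation:
Old median = 10
After inserting x = -17: new sorted = [-17, -15, 8, 10, 18, 29]
New median = 9
Delta = 9 - 10 = -1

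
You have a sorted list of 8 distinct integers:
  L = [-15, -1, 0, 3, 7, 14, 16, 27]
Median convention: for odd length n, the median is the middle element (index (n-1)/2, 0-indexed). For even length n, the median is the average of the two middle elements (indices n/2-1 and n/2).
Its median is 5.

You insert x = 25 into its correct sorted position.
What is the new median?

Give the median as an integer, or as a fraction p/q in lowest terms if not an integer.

Answer: 7

Derivation:
Old list (sorted, length 8): [-15, -1, 0, 3, 7, 14, 16, 27]
Old median = 5
Insert x = 25
Old length even (8). Middle pair: indices 3,4 = 3,7.
New length odd (9). New median = single middle element.
x = 25: 7 elements are < x, 1 elements are > x.
New sorted list: [-15, -1, 0, 3, 7, 14, 16, 25, 27]
New median = 7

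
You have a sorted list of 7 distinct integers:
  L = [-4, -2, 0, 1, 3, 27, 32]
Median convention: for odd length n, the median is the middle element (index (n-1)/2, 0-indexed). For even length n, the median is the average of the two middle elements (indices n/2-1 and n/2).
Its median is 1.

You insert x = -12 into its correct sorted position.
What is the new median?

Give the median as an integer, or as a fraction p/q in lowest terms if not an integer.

Answer: 1/2

Derivation:
Old list (sorted, length 7): [-4, -2, 0, 1, 3, 27, 32]
Old median = 1
Insert x = -12
Old length odd (7). Middle was index 3 = 1.
New length even (8). New median = avg of two middle elements.
x = -12: 0 elements are < x, 7 elements are > x.
New sorted list: [-12, -4, -2, 0, 1, 3, 27, 32]
New median = 1/2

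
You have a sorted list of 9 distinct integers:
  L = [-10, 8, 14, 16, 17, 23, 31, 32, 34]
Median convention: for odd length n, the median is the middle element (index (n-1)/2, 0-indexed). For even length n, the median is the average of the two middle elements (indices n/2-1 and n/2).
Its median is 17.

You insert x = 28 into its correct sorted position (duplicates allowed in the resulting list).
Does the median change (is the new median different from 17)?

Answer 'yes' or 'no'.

Old median = 17
Insert x = 28
New median = 20
Changed? yes

Answer: yes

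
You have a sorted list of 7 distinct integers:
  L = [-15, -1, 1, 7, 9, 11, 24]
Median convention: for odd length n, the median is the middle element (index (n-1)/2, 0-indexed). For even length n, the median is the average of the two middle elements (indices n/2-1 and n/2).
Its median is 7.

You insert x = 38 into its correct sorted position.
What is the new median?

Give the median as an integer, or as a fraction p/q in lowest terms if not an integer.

Old list (sorted, length 7): [-15, -1, 1, 7, 9, 11, 24]
Old median = 7
Insert x = 38
Old length odd (7). Middle was index 3 = 7.
New length even (8). New median = avg of two middle elements.
x = 38: 7 elements are < x, 0 elements are > x.
New sorted list: [-15, -1, 1, 7, 9, 11, 24, 38]
New median = 8

Answer: 8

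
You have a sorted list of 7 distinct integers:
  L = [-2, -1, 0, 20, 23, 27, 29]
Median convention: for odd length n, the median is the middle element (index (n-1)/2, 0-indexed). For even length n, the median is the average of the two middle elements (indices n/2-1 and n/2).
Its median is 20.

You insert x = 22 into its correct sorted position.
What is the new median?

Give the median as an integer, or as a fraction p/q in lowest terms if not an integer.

Answer: 21

Derivation:
Old list (sorted, length 7): [-2, -1, 0, 20, 23, 27, 29]
Old median = 20
Insert x = 22
Old length odd (7). Middle was index 3 = 20.
New length even (8). New median = avg of two middle elements.
x = 22: 4 elements are < x, 3 elements are > x.
New sorted list: [-2, -1, 0, 20, 22, 23, 27, 29]
New median = 21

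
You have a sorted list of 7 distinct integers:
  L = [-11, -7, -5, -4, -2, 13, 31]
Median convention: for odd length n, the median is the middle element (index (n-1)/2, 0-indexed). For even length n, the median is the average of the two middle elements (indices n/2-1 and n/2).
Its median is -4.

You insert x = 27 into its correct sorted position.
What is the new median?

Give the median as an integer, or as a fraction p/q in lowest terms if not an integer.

Answer: -3

Derivation:
Old list (sorted, length 7): [-11, -7, -5, -4, -2, 13, 31]
Old median = -4
Insert x = 27
Old length odd (7). Middle was index 3 = -4.
New length even (8). New median = avg of two middle elements.
x = 27: 6 elements are < x, 1 elements are > x.
New sorted list: [-11, -7, -5, -4, -2, 13, 27, 31]
New median = -3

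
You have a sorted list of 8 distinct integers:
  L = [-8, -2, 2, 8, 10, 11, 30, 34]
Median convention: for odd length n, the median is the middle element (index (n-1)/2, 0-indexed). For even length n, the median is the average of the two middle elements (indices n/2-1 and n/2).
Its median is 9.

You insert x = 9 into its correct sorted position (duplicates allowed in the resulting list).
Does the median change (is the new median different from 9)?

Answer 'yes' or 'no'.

Answer: no

Derivation:
Old median = 9
Insert x = 9
New median = 9
Changed? no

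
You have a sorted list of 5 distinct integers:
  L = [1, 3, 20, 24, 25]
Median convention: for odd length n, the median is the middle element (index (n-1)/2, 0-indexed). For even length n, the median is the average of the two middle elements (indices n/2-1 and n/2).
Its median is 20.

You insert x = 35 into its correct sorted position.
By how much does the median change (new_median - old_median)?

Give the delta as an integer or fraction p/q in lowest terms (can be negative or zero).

Old median = 20
After inserting x = 35: new sorted = [1, 3, 20, 24, 25, 35]
New median = 22
Delta = 22 - 20 = 2

Answer: 2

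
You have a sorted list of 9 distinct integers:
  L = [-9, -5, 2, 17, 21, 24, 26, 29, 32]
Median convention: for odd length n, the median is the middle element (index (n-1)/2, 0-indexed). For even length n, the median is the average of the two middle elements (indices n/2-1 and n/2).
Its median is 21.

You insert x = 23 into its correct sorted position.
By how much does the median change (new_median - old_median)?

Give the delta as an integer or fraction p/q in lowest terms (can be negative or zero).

Old median = 21
After inserting x = 23: new sorted = [-9, -5, 2, 17, 21, 23, 24, 26, 29, 32]
New median = 22
Delta = 22 - 21 = 1

Answer: 1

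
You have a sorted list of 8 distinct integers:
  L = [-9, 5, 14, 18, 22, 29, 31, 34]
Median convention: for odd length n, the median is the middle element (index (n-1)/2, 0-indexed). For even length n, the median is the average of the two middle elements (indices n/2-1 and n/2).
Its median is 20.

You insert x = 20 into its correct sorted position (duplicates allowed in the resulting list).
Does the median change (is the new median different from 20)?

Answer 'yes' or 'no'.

Old median = 20
Insert x = 20
New median = 20
Changed? no

Answer: no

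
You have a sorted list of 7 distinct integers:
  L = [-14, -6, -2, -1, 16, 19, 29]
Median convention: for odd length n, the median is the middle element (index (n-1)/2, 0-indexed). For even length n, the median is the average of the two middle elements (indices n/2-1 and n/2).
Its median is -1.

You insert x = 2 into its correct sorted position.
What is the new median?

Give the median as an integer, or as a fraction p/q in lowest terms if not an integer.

Answer: 1/2

Derivation:
Old list (sorted, length 7): [-14, -6, -2, -1, 16, 19, 29]
Old median = -1
Insert x = 2
Old length odd (7). Middle was index 3 = -1.
New length even (8). New median = avg of two middle elements.
x = 2: 4 elements are < x, 3 elements are > x.
New sorted list: [-14, -6, -2, -1, 2, 16, 19, 29]
New median = 1/2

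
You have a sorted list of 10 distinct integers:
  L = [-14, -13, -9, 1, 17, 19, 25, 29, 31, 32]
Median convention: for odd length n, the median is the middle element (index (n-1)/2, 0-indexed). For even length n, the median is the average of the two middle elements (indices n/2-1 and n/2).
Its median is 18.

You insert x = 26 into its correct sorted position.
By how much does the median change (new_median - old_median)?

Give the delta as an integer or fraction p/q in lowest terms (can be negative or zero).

Old median = 18
After inserting x = 26: new sorted = [-14, -13, -9, 1, 17, 19, 25, 26, 29, 31, 32]
New median = 19
Delta = 19 - 18 = 1

Answer: 1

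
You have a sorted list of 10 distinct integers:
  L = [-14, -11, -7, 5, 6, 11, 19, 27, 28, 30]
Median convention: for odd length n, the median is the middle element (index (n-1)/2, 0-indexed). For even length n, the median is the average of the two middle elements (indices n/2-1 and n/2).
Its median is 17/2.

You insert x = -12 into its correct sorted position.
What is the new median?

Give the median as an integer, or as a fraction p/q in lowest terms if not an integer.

Answer: 6

Derivation:
Old list (sorted, length 10): [-14, -11, -7, 5, 6, 11, 19, 27, 28, 30]
Old median = 17/2
Insert x = -12
Old length even (10). Middle pair: indices 4,5 = 6,11.
New length odd (11). New median = single middle element.
x = -12: 1 elements are < x, 9 elements are > x.
New sorted list: [-14, -12, -11, -7, 5, 6, 11, 19, 27, 28, 30]
New median = 6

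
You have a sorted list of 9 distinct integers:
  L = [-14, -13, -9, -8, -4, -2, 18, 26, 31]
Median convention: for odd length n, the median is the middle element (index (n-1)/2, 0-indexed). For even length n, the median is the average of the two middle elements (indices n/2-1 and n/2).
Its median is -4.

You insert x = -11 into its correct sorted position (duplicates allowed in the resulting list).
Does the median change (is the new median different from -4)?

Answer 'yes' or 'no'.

Answer: yes

Derivation:
Old median = -4
Insert x = -11
New median = -6
Changed? yes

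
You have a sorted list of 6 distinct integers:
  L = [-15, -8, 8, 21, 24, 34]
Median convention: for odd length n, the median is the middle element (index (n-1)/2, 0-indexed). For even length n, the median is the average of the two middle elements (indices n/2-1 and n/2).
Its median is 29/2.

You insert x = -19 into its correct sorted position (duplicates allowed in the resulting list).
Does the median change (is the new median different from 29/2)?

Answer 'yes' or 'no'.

Answer: yes

Derivation:
Old median = 29/2
Insert x = -19
New median = 8
Changed? yes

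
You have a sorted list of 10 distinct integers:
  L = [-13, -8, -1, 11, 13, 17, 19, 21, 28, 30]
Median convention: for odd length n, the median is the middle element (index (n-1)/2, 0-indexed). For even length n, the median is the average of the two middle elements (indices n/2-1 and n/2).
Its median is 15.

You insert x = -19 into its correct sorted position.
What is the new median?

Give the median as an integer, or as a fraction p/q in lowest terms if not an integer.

Answer: 13

Derivation:
Old list (sorted, length 10): [-13, -8, -1, 11, 13, 17, 19, 21, 28, 30]
Old median = 15
Insert x = -19
Old length even (10). Middle pair: indices 4,5 = 13,17.
New length odd (11). New median = single middle element.
x = -19: 0 elements are < x, 10 elements are > x.
New sorted list: [-19, -13, -8, -1, 11, 13, 17, 19, 21, 28, 30]
New median = 13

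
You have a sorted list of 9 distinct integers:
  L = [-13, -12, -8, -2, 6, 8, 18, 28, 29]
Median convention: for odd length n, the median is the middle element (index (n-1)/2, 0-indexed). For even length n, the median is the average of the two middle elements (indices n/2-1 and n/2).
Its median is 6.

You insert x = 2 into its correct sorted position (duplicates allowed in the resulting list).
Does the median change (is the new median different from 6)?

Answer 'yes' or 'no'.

Old median = 6
Insert x = 2
New median = 4
Changed? yes

Answer: yes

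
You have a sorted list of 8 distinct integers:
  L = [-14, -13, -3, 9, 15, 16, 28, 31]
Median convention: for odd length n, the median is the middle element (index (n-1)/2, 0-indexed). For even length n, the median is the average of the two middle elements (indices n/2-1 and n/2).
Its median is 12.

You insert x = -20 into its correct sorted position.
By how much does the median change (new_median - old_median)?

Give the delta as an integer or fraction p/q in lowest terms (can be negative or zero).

Old median = 12
After inserting x = -20: new sorted = [-20, -14, -13, -3, 9, 15, 16, 28, 31]
New median = 9
Delta = 9 - 12 = -3

Answer: -3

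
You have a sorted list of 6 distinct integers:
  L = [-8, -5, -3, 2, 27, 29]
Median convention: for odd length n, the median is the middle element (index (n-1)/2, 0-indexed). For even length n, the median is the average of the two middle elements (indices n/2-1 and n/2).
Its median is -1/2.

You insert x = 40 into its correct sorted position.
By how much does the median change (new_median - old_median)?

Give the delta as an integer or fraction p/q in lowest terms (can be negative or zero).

Old median = -1/2
After inserting x = 40: new sorted = [-8, -5, -3, 2, 27, 29, 40]
New median = 2
Delta = 2 - -1/2 = 5/2

Answer: 5/2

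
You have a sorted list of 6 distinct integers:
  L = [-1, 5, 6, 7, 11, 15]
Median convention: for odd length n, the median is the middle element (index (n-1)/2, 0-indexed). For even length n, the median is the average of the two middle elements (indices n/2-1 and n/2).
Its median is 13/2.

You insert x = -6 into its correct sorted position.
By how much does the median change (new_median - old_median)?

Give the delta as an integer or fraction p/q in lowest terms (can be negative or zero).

Answer: -1/2

Derivation:
Old median = 13/2
After inserting x = -6: new sorted = [-6, -1, 5, 6, 7, 11, 15]
New median = 6
Delta = 6 - 13/2 = -1/2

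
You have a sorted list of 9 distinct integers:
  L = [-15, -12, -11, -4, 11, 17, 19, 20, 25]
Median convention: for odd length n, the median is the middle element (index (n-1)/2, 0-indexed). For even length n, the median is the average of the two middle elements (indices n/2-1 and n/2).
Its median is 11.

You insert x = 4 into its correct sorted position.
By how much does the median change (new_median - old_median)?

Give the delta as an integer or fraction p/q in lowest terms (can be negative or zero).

Answer: -7/2

Derivation:
Old median = 11
After inserting x = 4: new sorted = [-15, -12, -11, -4, 4, 11, 17, 19, 20, 25]
New median = 15/2
Delta = 15/2 - 11 = -7/2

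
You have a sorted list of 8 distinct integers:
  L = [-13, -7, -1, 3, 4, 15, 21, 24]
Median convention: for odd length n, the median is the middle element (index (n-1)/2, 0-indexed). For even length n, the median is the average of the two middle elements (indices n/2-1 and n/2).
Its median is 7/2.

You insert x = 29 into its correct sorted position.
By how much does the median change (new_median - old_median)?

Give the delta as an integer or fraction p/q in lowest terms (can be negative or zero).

Answer: 1/2

Derivation:
Old median = 7/2
After inserting x = 29: new sorted = [-13, -7, -1, 3, 4, 15, 21, 24, 29]
New median = 4
Delta = 4 - 7/2 = 1/2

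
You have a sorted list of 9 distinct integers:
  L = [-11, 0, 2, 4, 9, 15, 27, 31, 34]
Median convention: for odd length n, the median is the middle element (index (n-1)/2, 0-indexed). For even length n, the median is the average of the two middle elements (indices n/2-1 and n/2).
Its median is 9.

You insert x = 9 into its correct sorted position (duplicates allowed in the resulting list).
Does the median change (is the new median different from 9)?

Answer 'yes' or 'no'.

Old median = 9
Insert x = 9
New median = 9
Changed? no

Answer: no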